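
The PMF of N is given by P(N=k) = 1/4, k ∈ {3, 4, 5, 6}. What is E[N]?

E[N] = Σ n·P(N=n)
 = 3·1/4 + 4·1/4 + 5·1/4 + 6·1/4
 = 3/4 + 1 + 5/4 + 3/2
 = 9/2

4.5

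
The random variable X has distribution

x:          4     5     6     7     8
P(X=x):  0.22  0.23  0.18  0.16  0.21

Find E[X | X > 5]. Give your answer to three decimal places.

P(X > 5) = 0.18 + 0.16 + 0.21 = 0.55.
E[X | X > 5] = [6·0.18 + 7·0.16 + 8·0.21] / 0.55
 = 3.88 / 0.55
 = 388/55

7.055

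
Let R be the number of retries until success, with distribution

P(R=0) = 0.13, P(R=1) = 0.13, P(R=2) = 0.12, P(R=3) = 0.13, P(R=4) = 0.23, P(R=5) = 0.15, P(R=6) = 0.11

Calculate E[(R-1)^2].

7.99

E[(R-1)^2] = Σ (r-1)^2·P(R=r)
 = 1·0.13 + 0·0.13 + 1·0.12 + 4·0.13 + 9·0.23 + 16·0.15 + 25·0.11
 = 0.13 + 0 + 0.12 + 0.52 + 2.07 + 2.4 + 2.75
 = 7.99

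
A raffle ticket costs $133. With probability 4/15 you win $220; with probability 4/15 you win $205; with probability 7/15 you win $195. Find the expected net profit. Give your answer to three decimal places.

71.333

E[payout] = 220·4/15 + 205·4/15 + 195·7/15
 = 176/3 + 164/3 + 91
 = 613/3
Net = 613/3 - 133 = 214/3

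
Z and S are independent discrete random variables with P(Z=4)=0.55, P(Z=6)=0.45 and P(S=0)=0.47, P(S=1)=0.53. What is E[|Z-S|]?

4.37

E[|Z-S|] = Σ_z Σ_s |z-s| · P(Z=z)P(S=s)
 = 4·0.2585 + 3·0.2915 + 6·0.2115 + 5·0.2385
 = 1.034 + 0.8745 + 1.269 + 1.1925
 = 4.37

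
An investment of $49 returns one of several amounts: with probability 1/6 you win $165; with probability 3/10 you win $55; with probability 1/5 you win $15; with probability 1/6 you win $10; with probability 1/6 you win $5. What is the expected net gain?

E[payout] = 165·1/6 + 55·3/10 + 15·1/5 + 10·1/6 + 5·1/6
 = 55/2 + 33/2 + 3 + 5/3 + 5/6
 = 99/2
Net = 99/2 - 49 = 1/2

0.5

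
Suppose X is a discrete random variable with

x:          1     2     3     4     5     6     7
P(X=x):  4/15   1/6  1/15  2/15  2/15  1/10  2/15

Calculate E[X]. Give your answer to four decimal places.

3.5333

E[X] = Σ x·P(X=x)
 = 1·4/15 + 2·1/6 + 3·1/15 + 4·2/15 + 5·2/15 + 6·1/10 + 7·2/15
 = 4/15 + 1/3 + 1/5 + 8/15 + 2/3 + 3/5 + 14/15
 = 53/15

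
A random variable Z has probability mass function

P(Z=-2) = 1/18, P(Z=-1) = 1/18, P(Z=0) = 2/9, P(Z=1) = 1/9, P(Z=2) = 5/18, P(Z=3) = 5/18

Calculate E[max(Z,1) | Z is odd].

P(Z is odd) = 1/18 + 1/9 + 5/18 = 4/9.
E[max(Z,1) | Z is odd] = [1·1/18 + 1·1/9 + 3·5/18] / (4/9)
 = 1 / (4/9)
 = 9/4

2.25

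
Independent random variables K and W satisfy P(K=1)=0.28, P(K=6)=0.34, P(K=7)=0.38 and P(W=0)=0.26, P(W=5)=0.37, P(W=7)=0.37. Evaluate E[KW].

22.1112

E[KW] = Σ_k Σ_w kw · P(K=k)P(W=w)
 = 0·0.0728 + 5·0.1036 + 7·0.1036 + 0·0.0884 + 30·0.1258 + 42·0.1258 + 0·0.0988 + 35·0.1406 + 49·0.1406
 = 0 + 0.518 + 0.7252 + 0 + 3.774 + 5.2836 + 0 + 4.921 + 6.8894
 = 22.1112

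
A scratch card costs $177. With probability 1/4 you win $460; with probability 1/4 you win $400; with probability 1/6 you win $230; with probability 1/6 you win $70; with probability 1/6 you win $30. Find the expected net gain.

93

E[payout] = 460·1/4 + 400·1/4 + 230·1/6 + 70·1/6 + 30·1/6
 = 115 + 100 + 115/3 + 35/3 + 5
 = 270
Net = 270 - 177 = 93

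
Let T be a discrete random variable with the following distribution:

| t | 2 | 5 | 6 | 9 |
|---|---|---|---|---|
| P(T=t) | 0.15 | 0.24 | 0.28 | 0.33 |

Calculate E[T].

6.15

E[T] = Σ t·P(T=t)
 = 2·0.15 + 5·0.24 + 6·0.28 + 9·0.33
 = 0.3 + 1.2 + 1.68 + 2.97
 = 6.15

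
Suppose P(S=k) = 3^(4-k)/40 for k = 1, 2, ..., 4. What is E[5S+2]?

9.25

E[5S+2] = Σ (5s+2)·P(S=s)
 = 7·27/40 + 12·9/40 + 17·3/40 + 22·1/40
 = 189/40 + 27/10 + 51/40 + 11/20
 = 37/4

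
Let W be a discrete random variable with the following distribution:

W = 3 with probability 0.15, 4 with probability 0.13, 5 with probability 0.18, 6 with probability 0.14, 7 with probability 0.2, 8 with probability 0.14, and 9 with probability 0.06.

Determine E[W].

5.77

E[W] = Σ w·P(W=w)
 = 3·0.15 + 4·0.13 + 5·0.18 + 6·0.14 + 7·0.2 + 8·0.14 + 9·0.06
 = 0.45 + 0.52 + 0.9 + 0.84 + 1.4 + 1.12 + 0.54
 = 5.77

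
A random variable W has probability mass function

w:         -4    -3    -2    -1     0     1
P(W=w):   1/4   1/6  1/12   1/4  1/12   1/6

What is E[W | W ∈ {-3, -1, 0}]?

P(W ∈ {-3, -1, 0}) = 1/6 + 1/4 + 1/12 = 1/2.
E[W | W ∈ {-3, -1, 0}] = [(-3)·1/6 + (-1)·1/4 + 0·1/12] / (1/2)
 = -3/4 / (1/2)
 = -3/2

-1.5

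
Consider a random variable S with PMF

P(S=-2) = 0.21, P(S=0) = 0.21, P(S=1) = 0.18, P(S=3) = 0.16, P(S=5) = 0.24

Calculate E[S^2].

8.46

E[S^2] = Σ s^2·P(S=s)
 = 4·0.21 + 0·0.21 + 1·0.18 + 9·0.16 + 25·0.24
 = 0.84 + 0 + 0.18 + 1.44 + 6
 = 8.46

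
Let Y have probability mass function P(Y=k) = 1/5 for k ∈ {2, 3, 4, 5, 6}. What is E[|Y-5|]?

E[|Y-5|] = Σ |y-5|·P(Y=y)
 = 3·1/5 + 2·1/5 + 1·1/5 + 0·1/5 + 1·1/5
 = 3/5 + 2/5 + 1/5 + 0 + 1/5
 = 7/5

1.4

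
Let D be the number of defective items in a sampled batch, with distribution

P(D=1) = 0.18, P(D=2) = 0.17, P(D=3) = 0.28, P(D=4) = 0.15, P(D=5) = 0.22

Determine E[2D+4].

E[2D+4] = Σ (2d+4)·P(D=d)
 = 6·0.18 + 8·0.17 + 10·0.28 + 12·0.15 + 14·0.22
 = 1.08 + 1.36 + 2.8 + 1.8 + 3.08
 = 10.12

10.12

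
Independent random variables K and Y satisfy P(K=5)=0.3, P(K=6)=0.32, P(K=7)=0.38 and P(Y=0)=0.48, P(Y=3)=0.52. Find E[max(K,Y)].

E[max(K,Y)] = Σ_k Σ_y max(k,y) · P(K=k)P(Y=y)
 = 5·0.144 + 5·0.156 + 6·0.1536 + 6·0.1664 + 7·0.1824 + 7·0.1976
 = 0.72 + 0.78 + 0.9216 + 0.9984 + 1.2768 + 1.3832
 = 6.08

6.08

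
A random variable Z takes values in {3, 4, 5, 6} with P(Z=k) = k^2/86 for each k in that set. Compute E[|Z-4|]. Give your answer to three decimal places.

1.233

E[|Z-4|] = Σ |z-4|·P(Z=z)
 = 1·9/86 + 0·8/43 + 1·25/86 + 2·18/43
 = 9/86 + 0 + 25/86 + 36/43
 = 53/43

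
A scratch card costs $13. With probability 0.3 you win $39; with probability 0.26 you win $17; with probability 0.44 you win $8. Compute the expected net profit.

6.64

E[payout] = 39·0.3 + 17·0.26 + 8·0.44
 = 11.7 + 4.42 + 3.52
 = 19.64
Net = 19.64 - 13 = 6.64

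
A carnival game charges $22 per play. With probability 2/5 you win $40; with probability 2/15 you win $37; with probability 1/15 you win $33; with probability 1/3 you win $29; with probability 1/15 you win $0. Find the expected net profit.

10.8

E[payout] = 40·2/5 + 37·2/15 + 33·1/15 + 29·1/3 + 0·1/15
 = 16 + 74/15 + 11/5 + 29/3 + 0
 = 164/5
Net = 164/5 - 22 = 54/5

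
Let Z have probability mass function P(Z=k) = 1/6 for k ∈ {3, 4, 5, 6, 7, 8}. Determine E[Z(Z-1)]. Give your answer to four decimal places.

E[Z(Z-1)] = Σ z(z-1)·P(Z=z)
 = 6·1/6 + 12·1/6 + 20·1/6 + 30·1/6 + 42·1/6 + 56·1/6
 = 1 + 2 + 10/3 + 5 + 7 + 28/3
 = 83/3

27.6667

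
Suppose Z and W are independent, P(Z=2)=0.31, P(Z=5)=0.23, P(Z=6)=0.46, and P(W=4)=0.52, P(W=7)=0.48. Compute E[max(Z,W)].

E[max(Z,W)] = Σ_z Σ_w max(z,w) · P(Z=z)P(W=w)
 = 4·0.1612 + 7·0.1488 + 5·0.1196 + 7·0.1104 + 6·0.2392 + 7·0.2208
 = 0.6448 + 1.0416 + 0.598 + 0.7728 + 1.4352 + 1.5456
 = 6.038

6.038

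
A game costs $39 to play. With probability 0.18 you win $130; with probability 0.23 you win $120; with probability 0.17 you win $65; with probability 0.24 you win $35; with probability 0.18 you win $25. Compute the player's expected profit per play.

35.95

E[payout] = 130·0.18 + 120·0.23 + 65·0.17 + 35·0.24 + 25·0.18
 = 23.4 + 27.6 + 11.05 + 8.4 + 4.5
 = 74.95
Net = 74.95 - 39 = 35.95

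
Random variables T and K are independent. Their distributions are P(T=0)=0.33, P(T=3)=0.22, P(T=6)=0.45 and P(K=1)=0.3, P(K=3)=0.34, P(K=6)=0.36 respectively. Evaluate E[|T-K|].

E[|T-K|] = Σ_t Σ_k |t-k| · P(T=t)P(K=k)
 = 1·0.099 + 3·0.1122 + 6·0.1188 + 2·0.066 + 0·0.0748 + 3·0.0792 + 5·0.135 + 3·0.153 + 0·0.162
 = 0.099 + 0.3366 + 0.7128 + 0.132 + 0 + 0.2376 + 0.675 + 0.459 + 0
 = 2.652

2.652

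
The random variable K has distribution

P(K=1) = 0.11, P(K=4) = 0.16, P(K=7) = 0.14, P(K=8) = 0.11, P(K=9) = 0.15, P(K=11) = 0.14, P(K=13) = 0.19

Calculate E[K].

7.97

E[K] = Σ k·P(K=k)
 = 1·0.11 + 4·0.16 + 7·0.14 + 8·0.11 + 9·0.15 + 11·0.14 + 13·0.19
 = 0.11 + 0.64 + 0.98 + 0.88 + 1.35 + 1.54 + 2.47
 = 7.97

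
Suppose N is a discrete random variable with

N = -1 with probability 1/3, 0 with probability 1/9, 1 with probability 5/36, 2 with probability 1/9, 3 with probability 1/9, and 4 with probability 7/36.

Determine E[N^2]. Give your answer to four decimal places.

E[N^2] = Σ n^2·P(N=n)
 = 1·1/3 + 0·1/9 + 1·5/36 + 4·1/9 + 9·1/9 + 16·7/36
 = 1/3 + 0 + 5/36 + 4/9 + 1 + 28/9
 = 181/36

5.0278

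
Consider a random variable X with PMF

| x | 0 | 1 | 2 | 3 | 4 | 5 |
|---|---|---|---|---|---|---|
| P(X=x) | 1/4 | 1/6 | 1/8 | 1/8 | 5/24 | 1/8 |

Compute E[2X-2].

2.5

E[2X-2] = Σ (2x-2)·P(X=x)
 = (-2)·1/4 + 0·1/6 + 2·1/8 + 4·1/8 + 6·5/24 + 8·1/8
 = (-1/2) + 0 + 1/4 + 1/2 + 5/4 + 1
 = 5/2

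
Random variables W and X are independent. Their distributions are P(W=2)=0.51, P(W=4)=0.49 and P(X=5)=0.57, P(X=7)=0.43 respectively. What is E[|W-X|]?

2.88

E[|W-X|] = Σ_w Σ_x |w-x| · P(W=w)P(X=x)
 = 3·0.2907 + 5·0.2193 + 1·0.2793 + 3·0.2107
 = 0.8721 + 1.0965 + 0.2793 + 0.6321
 = 2.88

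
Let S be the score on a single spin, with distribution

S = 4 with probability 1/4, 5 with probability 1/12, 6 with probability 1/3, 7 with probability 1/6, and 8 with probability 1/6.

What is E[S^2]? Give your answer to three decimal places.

36.917

E[S^2] = Σ s^2·P(S=s)
 = 16·1/4 + 25·1/12 + 36·1/3 + 49·1/6 + 64·1/6
 = 4 + 25/12 + 12 + 49/6 + 32/3
 = 443/12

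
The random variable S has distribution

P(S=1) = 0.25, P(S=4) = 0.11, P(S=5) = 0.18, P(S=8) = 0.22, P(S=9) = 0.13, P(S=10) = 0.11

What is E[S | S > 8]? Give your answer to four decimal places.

9.4583

P(S > 8) = 0.13 + 0.11 = 0.24.
E[S | S > 8] = [9·0.13 + 10·0.11] / 0.24
 = 2.27 / 0.24
 = 227/24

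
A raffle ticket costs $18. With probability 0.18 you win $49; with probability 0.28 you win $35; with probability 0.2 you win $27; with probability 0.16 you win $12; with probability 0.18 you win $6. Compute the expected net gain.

E[payout] = 49·0.18 + 35·0.28 + 27·0.2 + 12·0.16 + 6·0.18
 = 8.82 + 9.8 + 5.4 + 1.92 + 1.08
 = 27.02
Net = 27.02 - 18 = 9.02

9.02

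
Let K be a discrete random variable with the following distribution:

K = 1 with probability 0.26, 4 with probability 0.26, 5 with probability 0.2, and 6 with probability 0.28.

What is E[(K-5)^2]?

4.7

E[(K-5)^2] = Σ (k-5)^2·P(K=k)
 = 16·0.26 + 1·0.26 + 0·0.2 + 1·0.28
 = 4.16 + 0.26 + 0 + 0.28
 = 4.7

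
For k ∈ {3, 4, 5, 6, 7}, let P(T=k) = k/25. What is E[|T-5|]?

1.2

E[|T-5|] = Σ |t-5|·P(T=t)
 = 2·3/25 + 1·4/25 + 0·1/5 + 1·6/25 + 2·7/25
 = 6/25 + 4/25 + 0 + 6/25 + 14/25
 = 6/5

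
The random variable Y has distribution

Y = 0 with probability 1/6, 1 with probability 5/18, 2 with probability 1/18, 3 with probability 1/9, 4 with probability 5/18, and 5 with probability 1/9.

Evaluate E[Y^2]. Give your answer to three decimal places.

E[Y^2] = Σ y^2·P(Y=y)
 = 0·1/6 + 1·5/18 + 4·1/18 + 9·1/9 + 16·5/18 + 25·1/9
 = 0 + 5/18 + 2/9 + 1 + 40/9 + 25/9
 = 157/18

8.722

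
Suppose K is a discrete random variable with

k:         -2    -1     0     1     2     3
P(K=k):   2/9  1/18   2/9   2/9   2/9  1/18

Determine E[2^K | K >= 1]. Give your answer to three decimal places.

3.556

P(K >= 1) = 2/9 + 2/9 + 1/18 = 1/2.
E[2^K | K >= 1] = [2·2/9 + 4·2/9 + 8·1/18] / (1/2)
 = 16/9 / (1/2)
 = 32/9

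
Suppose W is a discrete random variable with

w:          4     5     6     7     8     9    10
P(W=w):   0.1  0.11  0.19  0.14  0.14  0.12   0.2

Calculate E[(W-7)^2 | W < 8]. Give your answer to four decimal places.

P(W < 8) = 0.1 + 0.11 + 0.19 + 0.14 = 0.54.
E[(W-7)^2 | W < 8] = [9·0.1 + 4·0.11 + 1·0.19 + 0·0.14] / 0.54
 = 1.53 / 0.54
 = 17/6

2.8333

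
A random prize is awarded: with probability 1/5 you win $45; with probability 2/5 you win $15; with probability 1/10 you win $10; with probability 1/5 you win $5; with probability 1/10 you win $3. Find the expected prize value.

E[payout] = 45·1/5 + 15·2/5 + 10·1/10 + 5·1/5 + 3·1/10
 = 9 + 6 + 1 + 1 + 3/10
 = 173/10

17.3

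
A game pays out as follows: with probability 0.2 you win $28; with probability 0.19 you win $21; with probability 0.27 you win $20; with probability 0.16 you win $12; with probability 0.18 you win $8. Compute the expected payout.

E[payout] = 28·0.2 + 21·0.19 + 20·0.27 + 12·0.16 + 8·0.18
 = 5.6 + 3.99 + 5.4 + 1.92 + 1.44
 = 18.35

18.35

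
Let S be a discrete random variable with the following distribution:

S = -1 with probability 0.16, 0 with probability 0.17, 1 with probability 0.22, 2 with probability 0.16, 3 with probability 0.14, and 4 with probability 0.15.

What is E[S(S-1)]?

E[S(S-1)] = Σ s(s-1)·P(S=s)
 = 2·0.16 + 0·0.17 + 0·0.22 + 2·0.16 + 6·0.14 + 12·0.15
 = 0.32 + 0 + 0 + 0.32 + 0.84 + 1.8
 = 3.28

3.28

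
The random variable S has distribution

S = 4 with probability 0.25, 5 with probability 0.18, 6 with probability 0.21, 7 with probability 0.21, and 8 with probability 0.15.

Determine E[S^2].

E[S^2] = Σ s^2·P(S=s)
 = 16·0.25 + 25·0.18 + 36·0.21 + 49·0.21 + 64·0.15
 = 4 + 4.5 + 7.56 + 10.29 + 9.6
 = 35.95

35.95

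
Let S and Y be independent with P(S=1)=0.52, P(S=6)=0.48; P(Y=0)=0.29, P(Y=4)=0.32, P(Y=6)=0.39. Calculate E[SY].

E[SY] = Σ_s Σ_y sy · P(S=s)P(Y=y)
 = 0·0.1508 + 4·0.1664 + 6·0.2028 + 0·0.1392 + 24·0.1536 + 36·0.1872
 = 0 + 0.6656 + 1.2168 + 0 + 3.6864 + 6.7392
 = 12.308

12.308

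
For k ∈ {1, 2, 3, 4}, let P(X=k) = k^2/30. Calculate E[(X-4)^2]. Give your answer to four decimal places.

E[(X-4)^2] = Σ (x-4)^2·P(X=x)
 = 9·1/30 + 4·2/15 + 1·3/10 + 0·8/15
 = 3/10 + 8/15 + 3/10 + 0
 = 17/15

1.1333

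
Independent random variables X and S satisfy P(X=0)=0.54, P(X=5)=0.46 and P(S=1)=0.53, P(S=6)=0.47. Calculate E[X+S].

5.65

E[X+S] = Σ_x Σ_s (x+s) · P(X=x)P(S=s)
 = 1·0.2862 + 6·0.2538 + 6·0.2438 + 11·0.2162
 = 0.2862 + 1.5228 + 1.4628 + 2.3782
 = 5.65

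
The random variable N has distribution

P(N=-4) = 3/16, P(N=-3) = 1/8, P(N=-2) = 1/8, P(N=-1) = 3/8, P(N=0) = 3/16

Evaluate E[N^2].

E[N^2] = Σ n^2·P(N=n)
 = 16·3/16 + 9·1/8 + 4·1/8 + 1·3/8 + 0·3/16
 = 3 + 9/8 + 1/2 + 3/8 + 0
 = 5

5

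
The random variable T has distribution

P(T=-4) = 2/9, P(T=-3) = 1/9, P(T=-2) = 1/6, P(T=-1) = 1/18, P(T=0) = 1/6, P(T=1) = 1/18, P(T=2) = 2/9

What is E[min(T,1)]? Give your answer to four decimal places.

E[min(T,1)] = Σ min(t,1)·P(T=t)
 = (-4)·2/9 + (-3)·1/9 + (-2)·1/6 + (-1)·1/18 + 0·1/6 + 1·1/18 + 1·2/9
 = (-8/9) + (-1/3) + (-1/3) + (-1/18) + 0 + 1/18 + 2/9
 = -4/3

-1.3333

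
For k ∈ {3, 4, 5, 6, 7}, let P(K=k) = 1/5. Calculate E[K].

5

E[K] = Σ k·P(K=k)
 = 3·1/5 + 4·1/5 + 5·1/5 + 6·1/5 + 7·1/5
 = 3/5 + 4/5 + 1 + 6/5 + 7/5
 = 5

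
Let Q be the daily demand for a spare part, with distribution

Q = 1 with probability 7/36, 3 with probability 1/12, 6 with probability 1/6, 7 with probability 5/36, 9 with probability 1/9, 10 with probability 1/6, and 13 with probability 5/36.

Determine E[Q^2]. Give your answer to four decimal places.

62.8889

E[Q^2] = Σ q^2·P(Q=q)
 = 1·7/36 + 9·1/12 + 36·1/6 + 49·5/36 + 81·1/9 + 100·1/6 + 169·5/36
 = 7/36 + 3/4 + 6 + 245/36 + 9 + 50/3 + 845/36
 = 566/9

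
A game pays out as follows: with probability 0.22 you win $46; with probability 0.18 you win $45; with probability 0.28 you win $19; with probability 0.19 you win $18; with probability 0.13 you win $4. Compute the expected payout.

E[payout] = 46·0.22 + 45·0.18 + 19·0.28 + 18·0.19 + 4·0.13
 = 10.12 + 8.1 + 5.32 + 3.42 + 0.52
 = 27.48

27.48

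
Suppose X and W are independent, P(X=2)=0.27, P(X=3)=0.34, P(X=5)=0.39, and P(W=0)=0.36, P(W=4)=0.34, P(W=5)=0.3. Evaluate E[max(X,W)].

E[max(X,W)] = Σ_x Σ_w max(x,w) · P(X=x)P(W=w)
 = 2·0.0972 + 4·0.0918 + 5·0.081 + 3·0.1224 + 4·0.1156 + 5·0.102 + 5·0.1404 + 5·0.1326 + 5·0.117
 = 0.1944 + 0.3672 + 0.405 + 0.3672 + 0.4624 + 0.51 + 0.702 + 0.663 + 0.585
 = 4.2562

4.2562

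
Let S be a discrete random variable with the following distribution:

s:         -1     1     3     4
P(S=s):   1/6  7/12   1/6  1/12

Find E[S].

E[S] = Σ s·P(S=s)
 = (-1)·1/6 + 1·7/12 + 3·1/6 + 4·1/12
 = (-1/6) + 7/12 + 1/2 + 1/3
 = 5/4

1.25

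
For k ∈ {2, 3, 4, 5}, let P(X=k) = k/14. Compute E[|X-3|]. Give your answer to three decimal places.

1.143

E[|X-3|] = Σ |x-3|·P(X=x)
 = 1·1/7 + 0·3/14 + 1·2/7 + 2·5/14
 = 1/7 + 0 + 2/7 + 5/7
 = 8/7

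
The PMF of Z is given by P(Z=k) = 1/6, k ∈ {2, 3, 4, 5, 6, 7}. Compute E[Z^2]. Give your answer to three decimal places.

23.167

E[Z^2] = Σ z^2·P(Z=z)
 = 4·1/6 + 9·1/6 + 16·1/6 + 25·1/6 + 36·1/6 + 49·1/6
 = 2/3 + 3/2 + 8/3 + 25/6 + 6 + 49/6
 = 139/6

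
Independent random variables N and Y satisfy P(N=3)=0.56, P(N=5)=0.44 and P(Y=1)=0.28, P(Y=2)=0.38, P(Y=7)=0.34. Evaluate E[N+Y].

E[N+Y] = Σ_n Σ_y (n+y) · P(N=n)P(Y=y)
 = 4·0.1568 + 5·0.2128 + 10·0.1904 + 6·0.1232 + 7·0.1672 + 12·0.1496
 = 0.6272 + 1.064 + 1.904 + 0.7392 + 1.1704 + 1.7952
 = 7.3

7.3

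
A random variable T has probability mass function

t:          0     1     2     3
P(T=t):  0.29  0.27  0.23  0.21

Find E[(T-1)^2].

E[(T-1)^2] = Σ (t-1)^2·P(T=t)
 = 1·0.29 + 0·0.27 + 1·0.23 + 4·0.21
 = 0.29 + 0 + 0.23 + 0.84
 = 1.36

1.36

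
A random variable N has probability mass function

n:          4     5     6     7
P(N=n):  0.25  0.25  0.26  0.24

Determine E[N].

E[N] = Σ n·P(N=n)
 = 4·0.25 + 5·0.25 + 6·0.26 + 7·0.24
 = 1 + 1.25 + 1.56 + 1.68
 = 5.49

5.49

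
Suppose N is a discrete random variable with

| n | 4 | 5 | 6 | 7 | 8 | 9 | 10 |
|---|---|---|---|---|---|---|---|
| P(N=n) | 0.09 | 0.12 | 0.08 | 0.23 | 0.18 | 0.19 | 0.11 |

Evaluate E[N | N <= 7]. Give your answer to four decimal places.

5.8654

P(N <= 7) = 0.09 + 0.12 + 0.08 + 0.23 = 0.52.
E[N | N <= 7] = [4·0.09 + 5·0.12 + 6·0.08 + 7·0.23] / 0.52
 = 3.05 / 0.52
 = 305/52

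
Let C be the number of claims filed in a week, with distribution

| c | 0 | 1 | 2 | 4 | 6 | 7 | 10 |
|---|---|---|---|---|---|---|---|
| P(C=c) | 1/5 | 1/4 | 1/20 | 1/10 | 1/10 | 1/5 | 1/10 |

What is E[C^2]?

25.45

E[C^2] = Σ c^2·P(C=c)
 = 0·1/5 + 1·1/4 + 4·1/20 + 16·1/10 + 36·1/10 + 49·1/5 + 100·1/10
 = 0 + 1/4 + 1/5 + 8/5 + 18/5 + 49/5 + 10
 = 509/20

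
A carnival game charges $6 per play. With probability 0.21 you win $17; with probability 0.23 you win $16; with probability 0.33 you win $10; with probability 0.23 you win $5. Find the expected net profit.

5.7

E[payout] = 17·0.21 + 16·0.23 + 10·0.33 + 5·0.23
 = 3.57 + 3.68 + 3.3 + 1.15
 = 11.7
Net = 11.7 - 6 = 5.7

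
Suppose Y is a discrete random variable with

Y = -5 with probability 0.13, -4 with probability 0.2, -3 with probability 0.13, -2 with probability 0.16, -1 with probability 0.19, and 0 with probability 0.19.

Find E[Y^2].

8.45

E[Y^2] = Σ y^2·P(Y=y)
 = 25·0.13 + 16·0.2 + 9·0.13 + 4·0.16 + 1·0.19 + 0·0.19
 = 3.25 + 3.2 + 1.17 + 0.64 + 0.19 + 0
 = 8.45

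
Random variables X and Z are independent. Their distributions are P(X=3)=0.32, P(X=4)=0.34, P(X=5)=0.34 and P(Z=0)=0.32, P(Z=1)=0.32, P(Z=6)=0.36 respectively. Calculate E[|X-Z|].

2.9656

E[|X-Z|] = Σ_x Σ_z |x-z| · P(X=x)P(Z=z)
 = 3·0.1024 + 2·0.1024 + 3·0.1152 + 4·0.1088 + 3·0.1088 + 2·0.1224 + 5·0.1088 + 4·0.1088 + 1·0.1224
 = 0.3072 + 0.2048 + 0.3456 + 0.4352 + 0.3264 + 0.2448 + 0.544 + 0.4352 + 0.1224
 = 2.9656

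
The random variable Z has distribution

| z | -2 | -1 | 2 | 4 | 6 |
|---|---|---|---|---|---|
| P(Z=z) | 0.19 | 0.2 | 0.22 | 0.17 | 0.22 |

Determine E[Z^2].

12.48

E[Z^2] = Σ z^2·P(Z=z)
 = 4·0.19 + 1·0.2 + 4·0.22 + 16·0.17 + 36·0.22
 = 0.76 + 0.2 + 0.88 + 2.72 + 7.92
 = 12.48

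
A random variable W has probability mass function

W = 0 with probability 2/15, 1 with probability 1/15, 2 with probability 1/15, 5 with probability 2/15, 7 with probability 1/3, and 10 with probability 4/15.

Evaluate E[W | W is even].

6

P(W is even) = 2/15 + 1/15 + 4/15 = 7/15.
E[W | W is even] = [0·2/15 + 2·1/15 + 10·4/15] / (7/15)
 = 14/5 / (7/15)
 = 6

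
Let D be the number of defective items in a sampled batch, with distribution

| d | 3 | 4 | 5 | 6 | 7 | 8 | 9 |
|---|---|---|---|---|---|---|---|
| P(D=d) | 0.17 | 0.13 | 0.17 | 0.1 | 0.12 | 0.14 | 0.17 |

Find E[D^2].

40.07

E[D^2] = Σ d^2·P(D=d)
 = 9·0.17 + 16·0.13 + 25·0.17 + 36·0.1 + 49·0.12 + 64·0.14 + 81·0.17
 = 1.53 + 2.08 + 4.25 + 3.6 + 5.88 + 8.96 + 13.77
 = 40.07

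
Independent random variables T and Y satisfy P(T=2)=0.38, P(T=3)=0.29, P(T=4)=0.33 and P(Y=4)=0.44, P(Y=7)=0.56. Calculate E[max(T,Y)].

5.68

E[max(T,Y)] = Σ_t Σ_y max(t,y) · P(T=t)P(Y=y)
 = 4·0.1672 + 7·0.2128 + 4·0.1276 + 7·0.1624 + 4·0.1452 + 7·0.1848
 = 0.6688 + 1.4896 + 0.5104 + 1.1368 + 0.5808 + 1.2936
 = 5.68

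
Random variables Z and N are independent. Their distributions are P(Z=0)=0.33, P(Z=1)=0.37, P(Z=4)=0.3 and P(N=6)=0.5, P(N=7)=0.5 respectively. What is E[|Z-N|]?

E[|Z-N|] = Σ_z Σ_n |z-n| · P(Z=z)P(N=n)
 = 6·0.165 + 7·0.165 + 5·0.185 + 6·0.185 + 2·0.15 + 3·0.15
 = 0.99 + 1.155 + 0.925 + 1.11 + 0.3 + 0.45
 = 4.93

4.93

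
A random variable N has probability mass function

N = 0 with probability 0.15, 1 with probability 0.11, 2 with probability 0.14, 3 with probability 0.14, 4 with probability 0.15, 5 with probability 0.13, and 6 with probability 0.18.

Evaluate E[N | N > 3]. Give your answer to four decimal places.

P(N > 3) = 0.15 + 0.13 + 0.18 = 0.46.
E[N | N > 3] = [4·0.15 + 5·0.13 + 6·0.18] / 0.46
 = 2.33 / 0.46
 = 233/46

5.0652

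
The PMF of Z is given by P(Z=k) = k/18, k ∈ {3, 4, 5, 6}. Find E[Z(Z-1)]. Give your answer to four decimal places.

19.2222

E[Z(Z-1)] = Σ z(z-1)·P(Z=z)
 = 6·1/6 + 12·2/9 + 20·5/18 + 30·1/3
 = 1 + 8/3 + 50/9 + 10
 = 173/9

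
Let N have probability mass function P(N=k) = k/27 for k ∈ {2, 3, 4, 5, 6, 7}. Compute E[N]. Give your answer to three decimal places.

E[N] = Σ n·P(N=n)
 = 2·2/27 + 3·1/9 + 4·4/27 + 5·5/27 + 6·2/9 + 7·7/27
 = 4/27 + 1/3 + 16/27 + 25/27 + 4/3 + 49/27
 = 139/27

5.148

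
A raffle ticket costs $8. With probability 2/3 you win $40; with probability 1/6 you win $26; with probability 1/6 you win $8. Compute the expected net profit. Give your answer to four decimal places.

24.3333

E[payout] = 40·2/3 + 26·1/6 + 8·1/6
 = 80/3 + 13/3 + 4/3
 = 97/3
Net = 97/3 - 8 = 73/3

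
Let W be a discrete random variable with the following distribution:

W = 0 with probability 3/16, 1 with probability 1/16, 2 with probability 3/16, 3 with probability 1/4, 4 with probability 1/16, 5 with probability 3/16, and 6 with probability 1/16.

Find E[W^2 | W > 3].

P(W > 3) = 1/16 + 3/16 + 1/16 = 5/16.
E[W^2 | W > 3] = [16·1/16 + 25·3/16 + 36·1/16] / (5/16)
 = 127/16 / (5/16)
 = 127/5

25.4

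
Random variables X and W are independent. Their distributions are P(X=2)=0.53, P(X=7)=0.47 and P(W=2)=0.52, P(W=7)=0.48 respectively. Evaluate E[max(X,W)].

E[max(X,W)] = Σ_x Σ_w max(x,w) · P(X=x)P(W=w)
 = 2·0.2756 + 7·0.2544 + 7·0.2444 + 7·0.2256
 = 0.5512 + 1.7808 + 1.7108 + 1.5792
 = 5.622

5.622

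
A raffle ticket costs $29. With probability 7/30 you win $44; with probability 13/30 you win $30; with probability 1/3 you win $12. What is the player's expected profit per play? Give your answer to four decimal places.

E[payout] = 44·7/30 + 30·13/30 + 12·1/3
 = 154/15 + 13 + 4
 = 409/15
Net = 409/15 - 29 = -26/15

-1.7333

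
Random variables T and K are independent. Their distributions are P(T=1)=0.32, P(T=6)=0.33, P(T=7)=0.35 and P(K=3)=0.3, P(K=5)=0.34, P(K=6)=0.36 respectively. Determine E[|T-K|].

2.3964

E[|T-K|] = Σ_t Σ_k |t-k| · P(T=t)P(K=k)
 = 2·0.096 + 4·0.1088 + 5·0.1152 + 3·0.099 + 1·0.1122 + 0·0.1188 + 4·0.105 + 2·0.119 + 1·0.126
 = 0.192 + 0.4352 + 0.576 + 0.297 + 0.1122 + 0 + 0.42 + 0.238 + 0.126
 = 2.3964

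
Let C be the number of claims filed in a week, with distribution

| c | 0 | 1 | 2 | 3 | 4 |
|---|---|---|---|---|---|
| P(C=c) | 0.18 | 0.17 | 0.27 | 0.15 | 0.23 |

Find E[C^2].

6.28

E[C^2] = Σ c^2·P(C=c)
 = 0·0.18 + 1·0.17 + 4·0.27 + 9·0.15 + 16·0.23
 = 0 + 0.17 + 1.08 + 1.35 + 3.68
 = 6.28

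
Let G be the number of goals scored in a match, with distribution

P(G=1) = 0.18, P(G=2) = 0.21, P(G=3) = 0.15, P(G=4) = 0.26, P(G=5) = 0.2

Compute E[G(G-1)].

E[G(G-1)] = Σ g(g-1)·P(G=g)
 = 0·0.18 + 2·0.21 + 6·0.15 + 12·0.26 + 20·0.2
 = 0 + 0.42 + 0.9 + 3.12 + 4
 = 8.44

8.44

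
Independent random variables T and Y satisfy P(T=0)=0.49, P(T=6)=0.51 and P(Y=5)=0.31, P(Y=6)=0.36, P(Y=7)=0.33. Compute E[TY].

18.4212

E[TY] = Σ_t Σ_y ty · P(T=t)P(Y=y)
 = 0·0.1519 + 0·0.1764 + 0·0.1617 + 30·0.1581 + 36·0.1836 + 42·0.1683
 = 0 + 0 + 0 + 4.743 + 6.6096 + 7.0686
 = 18.4212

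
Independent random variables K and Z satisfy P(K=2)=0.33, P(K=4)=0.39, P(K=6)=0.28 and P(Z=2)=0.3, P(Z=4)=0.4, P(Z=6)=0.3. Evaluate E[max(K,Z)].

4.794

E[max(K,Z)] = Σ_k Σ_z max(k,z) · P(K=k)P(Z=z)
 = 2·0.099 + 4·0.132 + 6·0.099 + 4·0.117 + 4·0.156 + 6·0.117 + 6·0.084 + 6·0.112 + 6·0.084
 = 0.198 + 0.528 + 0.594 + 0.468 + 0.624 + 0.702 + 0.504 + 0.672 + 0.504
 = 4.794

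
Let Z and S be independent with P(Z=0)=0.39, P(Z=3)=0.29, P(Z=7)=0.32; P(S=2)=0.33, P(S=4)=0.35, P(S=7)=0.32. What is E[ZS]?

E[ZS] = Σ_z Σ_s zs · P(Z=z)P(S=s)
 = 0·0.1287 + 0·0.1365 + 0·0.1248 + 6·0.0957 + 12·0.1015 + 21·0.0928 + 14·0.1056 + 28·0.112 + 49·0.1024
 = 0 + 0 + 0 + 0.5742 + 1.218 + 1.9488 + 1.4784 + 3.136 + 5.0176
 = 13.373

13.373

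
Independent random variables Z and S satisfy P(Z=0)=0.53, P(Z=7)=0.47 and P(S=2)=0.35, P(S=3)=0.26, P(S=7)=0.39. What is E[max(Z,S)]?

E[max(Z,S)] = Σ_z Σ_s max(z,s) · P(Z=z)P(S=s)
 = 2·0.1855 + 3·0.1378 + 7·0.2067 + 7·0.1645 + 7·0.1222 + 7·0.1833
 = 0.371 + 0.4134 + 1.4469 + 1.1515 + 0.8554 + 1.2831
 = 5.5213

5.5213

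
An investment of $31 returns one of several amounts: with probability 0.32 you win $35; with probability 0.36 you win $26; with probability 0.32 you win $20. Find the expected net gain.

-4.04

E[payout] = 35·0.32 + 26·0.36 + 20·0.32
 = 11.2 + 9.36 + 6.4
 = 26.96
Net = 26.96 - 31 = -4.04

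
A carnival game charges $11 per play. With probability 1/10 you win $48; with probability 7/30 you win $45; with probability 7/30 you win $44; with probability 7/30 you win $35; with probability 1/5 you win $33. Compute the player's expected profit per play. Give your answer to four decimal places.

29.3333

E[payout] = 48·1/10 + 45·7/30 + 44·7/30 + 35·7/30 + 33·1/5
 = 24/5 + 21/2 + 154/15 + 49/6 + 33/5
 = 121/3
Net = 121/3 - 11 = 88/3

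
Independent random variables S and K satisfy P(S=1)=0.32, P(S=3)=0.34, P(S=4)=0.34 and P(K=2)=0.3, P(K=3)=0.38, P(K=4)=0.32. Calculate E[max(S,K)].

3.4552

E[max(S,K)] = Σ_s Σ_k max(s,k) · P(S=s)P(K=k)
 = 2·0.096 + 3·0.1216 + 4·0.1024 + 3·0.102 + 3·0.1292 + 4·0.1088 + 4·0.102 + 4·0.1292 + 4·0.1088
 = 0.192 + 0.3648 + 0.4096 + 0.306 + 0.3876 + 0.4352 + 0.408 + 0.5168 + 0.4352
 = 3.4552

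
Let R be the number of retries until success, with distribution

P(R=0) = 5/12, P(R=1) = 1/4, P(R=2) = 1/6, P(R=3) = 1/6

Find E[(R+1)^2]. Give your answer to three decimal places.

E[(R+1)^2] = Σ (r+1)^2·P(R=r)
 = 1·5/12 + 4·1/4 + 9·1/6 + 16·1/6
 = 5/12 + 1 + 3/2 + 8/3
 = 67/12

5.583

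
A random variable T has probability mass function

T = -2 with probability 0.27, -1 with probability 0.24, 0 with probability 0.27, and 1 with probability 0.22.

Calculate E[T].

-0.56

E[T] = Σ t·P(T=t)
 = (-2)·0.27 + (-1)·0.24 + 0·0.27 + 1·0.22
 = (-0.54) + (-0.24) + 0 + 0.22
 = -0.56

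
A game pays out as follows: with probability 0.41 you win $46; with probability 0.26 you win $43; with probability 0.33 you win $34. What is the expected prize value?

E[payout] = 46·0.41 + 43·0.26 + 34·0.33
 = 18.86 + 11.18 + 11.22
 = 41.26

41.26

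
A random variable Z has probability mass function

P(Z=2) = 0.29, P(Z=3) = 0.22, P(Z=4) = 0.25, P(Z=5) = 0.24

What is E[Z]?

E[Z] = Σ z·P(Z=z)
 = 2·0.29 + 3·0.22 + 4·0.25 + 5·0.24
 = 0.58 + 0.66 + 1 + 1.2
 = 3.44

3.44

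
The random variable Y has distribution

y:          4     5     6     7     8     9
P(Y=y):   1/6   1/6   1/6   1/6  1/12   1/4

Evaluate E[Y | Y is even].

5.6

P(Y is even) = 1/6 + 1/6 + 1/12 = 5/12.
E[Y | Y is even] = [4·1/6 + 6·1/6 + 8·1/12] / (5/12)
 = 7/3 / (5/12)
 = 28/5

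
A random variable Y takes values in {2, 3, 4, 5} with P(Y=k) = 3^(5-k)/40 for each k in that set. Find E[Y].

E[Y] = Σ y·P(Y=y)
 = 2·27/40 + 3·9/40 + 4·3/40 + 5·1/40
 = 27/20 + 27/40 + 3/10 + 1/8
 = 49/20

2.45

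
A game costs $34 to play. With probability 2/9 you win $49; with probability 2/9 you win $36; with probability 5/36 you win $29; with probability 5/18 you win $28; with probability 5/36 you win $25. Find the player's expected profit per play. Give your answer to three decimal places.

0.167

E[payout] = 49·2/9 + 36·2/9 + 29·5/36 + 28·5/18 + 25·5/36
 = 98/9 + 8 + 145/36 + 70/9 + 125/36
 = 205/6
Net = 205/6 - 34 = 1/6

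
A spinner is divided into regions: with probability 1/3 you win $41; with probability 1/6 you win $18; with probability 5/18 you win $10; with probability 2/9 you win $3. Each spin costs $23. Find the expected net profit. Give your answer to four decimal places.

-2.8889

E[payout] = 41·1/3 + 18·1/6 + 10·5/18 + 3·2/9
 = 41/3 + 3 + 25/9 + 2/3
 = 181/9
Net = 181/9 - 23 = -26/9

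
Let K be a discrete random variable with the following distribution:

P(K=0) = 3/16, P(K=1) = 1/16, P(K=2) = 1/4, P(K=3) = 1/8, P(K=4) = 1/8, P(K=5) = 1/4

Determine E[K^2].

E[K^2] = Σ k^2·P(K=k)
 = 0·3/16 + 1·1/16 + 4·1/4 + 9·1/8 + 16·1/8 + 25·1/4
 = 0 + 1/16 + 1 + 9/8 + 2 + 25/4
 = 167/16

10.4375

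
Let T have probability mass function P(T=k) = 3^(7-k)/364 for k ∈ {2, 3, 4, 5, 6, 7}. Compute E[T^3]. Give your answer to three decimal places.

21.909

E[T^3] = Σ t^3·P(T=t)
 = 8·243/364 + 27·81/364 + 64·27/364 + 125·9/364 + 216·3/364 + 343·1/364
 = 486/91 + 2187/364 + 432/91 + 1125/364 + 162/91 + 49/52
 = 7975/364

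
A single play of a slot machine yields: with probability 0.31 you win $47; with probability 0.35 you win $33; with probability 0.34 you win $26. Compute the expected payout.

E[payout] = 47·0.31 + 33·0.35 + 26·0.34
 = 14.57 + 11.55 + 8.84
 = 34.96

34.96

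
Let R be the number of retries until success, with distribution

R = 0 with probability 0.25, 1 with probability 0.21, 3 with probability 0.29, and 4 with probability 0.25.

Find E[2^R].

6.99

E[2^R] = Σ 2^r·P(R=r)
 = 1·0.25 + 2·0.21 + 8·0.29 + 16·0.25
 = 0.25 + 0.42 + 2.32 + 4
 = 6.99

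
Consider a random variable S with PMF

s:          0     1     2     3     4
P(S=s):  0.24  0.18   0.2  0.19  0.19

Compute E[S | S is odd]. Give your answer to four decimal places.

2.0270

P(S is odd) = 0.18 + 0.19 = 0.37.
E[S | S is odd] = [1·0.18 + 3·0.19] / 0.37
 = 0.75 / 0.37
 = 75/37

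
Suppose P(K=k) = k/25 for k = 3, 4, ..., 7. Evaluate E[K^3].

E[K^3] = Σ k^3·P(K=k)
 = 27·3/25 + 64·4/25 + 125·1/5 + 216·6/25 + 343·7/25
 = 81/25 + 256/25 + 25 + 1296/25 + 2401/25
 = 4659/25

186.36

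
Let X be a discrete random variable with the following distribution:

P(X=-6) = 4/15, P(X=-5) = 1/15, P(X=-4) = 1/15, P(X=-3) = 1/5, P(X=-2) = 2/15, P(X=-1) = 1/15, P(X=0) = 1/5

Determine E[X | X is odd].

-3

P(X is odd) = 1/15 + 1/5 + 1/15 = 1/3.
E[X | X is odd] = [(-5)·1/15 + (-3)·1/5 + (-1)·1/15] / (1/3)
 = -1 / (1/3)
 = -3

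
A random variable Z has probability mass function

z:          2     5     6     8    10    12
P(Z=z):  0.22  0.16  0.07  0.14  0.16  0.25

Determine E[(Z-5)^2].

E[(Z-5)^2] = Σ (z-5)^2·P(Z=z)
 = 9·0.22 + 0·0.16 + 1·0.07 + 9·0.14 + 25·0.16 + 49·0.25
 = 1.98 + 0 + 0.07 + 1.26 + 4 + 12.25
 = 19.56

19.56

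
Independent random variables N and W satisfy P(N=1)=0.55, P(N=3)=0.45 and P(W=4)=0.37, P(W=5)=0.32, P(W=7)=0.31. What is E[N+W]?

E[N+W] = Σ_n Σ_w (n+w) · P(N=n)P(W=w)
 = 5·0.2035 + 6·0.176 + 8·0.1705 + 7·0.1665 + 8·0.144 + 10·0.1395
 = 1.0175 + 1.056 + 1.364 + 1.1655 + 1.152 + 1.395
 = 7.15

7.15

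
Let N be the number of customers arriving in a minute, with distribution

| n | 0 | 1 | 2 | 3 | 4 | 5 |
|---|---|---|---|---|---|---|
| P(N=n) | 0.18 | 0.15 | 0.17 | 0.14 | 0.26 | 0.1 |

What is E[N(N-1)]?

E[N(N-1)] = Σ n(n-1)·P(N=n)
 = 0·0.18 + 0·0.15 + 2·0.17 + 6·0.14 + 12·0.26 + 20·0.1
 = 0 + 0 + 0.34 + 0.84 + 3.12 + 2
 = 6.3

6.3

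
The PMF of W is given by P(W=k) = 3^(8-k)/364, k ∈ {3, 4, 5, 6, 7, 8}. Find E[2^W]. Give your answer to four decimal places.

E[2^W] = Σ 2^w·P(W=w)
 = 8·243/364 + 16·81/364 + 32·27/364 + 64·9/364 + 128·3/364 + 256·1/364
 = 486/91 + 324/91 + 216/91 + 144/91 + 96/91 + 64/91
 = 190/13

14.6154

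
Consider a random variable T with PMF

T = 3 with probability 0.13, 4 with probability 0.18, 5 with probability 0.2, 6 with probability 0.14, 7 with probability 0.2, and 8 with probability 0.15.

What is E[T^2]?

33.49

E[T^2] = Σ t^2·P(T=t)
 = 9·0.13 + 16·0.18 + 25·0.2 + 36·0.14 + 49·0.2 + 64·0.15
 = 1.17 + 2.88 + 5 + 5.04 + 9.8 + 9.6
 = 33.49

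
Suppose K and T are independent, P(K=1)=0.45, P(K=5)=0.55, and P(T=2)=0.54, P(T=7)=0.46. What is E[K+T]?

E[K+T] = Σ_k Σ_t (k+t) · P(K=k)P(T=t)
 = 3·0.243 + 8·0.207 + 7·0.297 + 12·0.253
 = 0.729 + 1.656 + 2.079 + 3.036
 = 7.5

7.5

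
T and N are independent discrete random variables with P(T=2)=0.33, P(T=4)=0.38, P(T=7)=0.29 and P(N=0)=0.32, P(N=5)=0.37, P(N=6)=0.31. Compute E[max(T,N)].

5.3617

E[max(T,N)] = Σ_t Σ_n max(t,n) · P(T=t)P(N=n)
 = 2·0.1056 + 5·0.1221 + 6·0.1023 + 4·0.1216 + 5·0.1406 + 6·0.1178 + 7·0.0928 + 7·0.1073 + 7·0.0899
 = 0.2112 + 0.6105 + 0.6138 + 0.4864 + 0.703 + 0.7068 + 0.6496 + 0.7511 + 0.6293
 = 5.3617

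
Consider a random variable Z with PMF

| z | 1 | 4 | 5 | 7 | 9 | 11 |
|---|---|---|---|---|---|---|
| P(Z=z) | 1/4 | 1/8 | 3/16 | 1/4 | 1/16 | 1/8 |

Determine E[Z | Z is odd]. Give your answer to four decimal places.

P(Z is odd) = 1/4 + 3/16 + 1/4 + 1/16 + 1/8 = 7/8.
E[Z | Z is odd] = [1·1/4 + 5·3/16 + 7·1/4 + 9·1/16 + 11·1/8] / (7/8)
 = 39/8 / (7/8)
 = 39/7

5.5714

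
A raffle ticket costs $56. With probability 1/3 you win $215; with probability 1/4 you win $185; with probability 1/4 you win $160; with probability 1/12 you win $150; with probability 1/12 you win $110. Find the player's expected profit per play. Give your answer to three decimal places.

123.583

E[payout] = 215·1/3 + 185·1/4 + 160·1/4 + 150·1/12 + 110·1/12
 = 215/3 + 185/4 + 40 + 25/2 + 55/6
 = 2155/12
Net = 2155/12 - 56 = 1483/12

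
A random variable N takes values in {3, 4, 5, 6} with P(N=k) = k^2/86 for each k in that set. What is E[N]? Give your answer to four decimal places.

E[N] = Σ n·P(N=n)
 = 3·9/86 + 4·8/43 + 5·25/86 + 6·18/43
 = 27/86 + 32/43 + 125/86 + 108/43
 = 216/43

5.0233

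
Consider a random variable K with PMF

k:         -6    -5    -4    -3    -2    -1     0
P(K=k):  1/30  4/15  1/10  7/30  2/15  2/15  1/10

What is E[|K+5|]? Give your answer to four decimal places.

E[|K+5|] = Σ |k+5|·P(K=k)
 = 1·1/30 + 0·4/15 + 1·1/10 + 2·7/30 + 3·2/15 + 4·2/15 + 5·1/10
 = 1/30 + 0 + 1/10 + 7/15 + 2/5 + 8/15 + 1/2
 = 61/30

2.0333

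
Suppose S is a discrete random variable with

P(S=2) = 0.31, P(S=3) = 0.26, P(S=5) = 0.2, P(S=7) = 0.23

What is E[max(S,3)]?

E[max(S,3)] = Σ max(s,3)·P(S=s)
 = 3·0.31 + 3·0.26 + 5·0.2 + 7·0.23
 = 0.93 + 0.78 + 1 + 1.61
 = 4.32

4.32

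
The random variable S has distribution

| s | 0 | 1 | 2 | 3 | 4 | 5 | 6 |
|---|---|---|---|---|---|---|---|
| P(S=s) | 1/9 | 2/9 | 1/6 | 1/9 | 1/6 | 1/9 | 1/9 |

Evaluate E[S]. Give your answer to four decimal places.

E[S] = Σ s·P(S=s)
 = 0·1/9 + 1·2/9 + 2·1/6 + 3·1/9 + 4·1/6 + 5·1/9 + 6·1/9
 = 0 + 2/9 + 1/3 + 1/3 + 2/3 + 5/9 + 2/3
 = 25/9

2.7778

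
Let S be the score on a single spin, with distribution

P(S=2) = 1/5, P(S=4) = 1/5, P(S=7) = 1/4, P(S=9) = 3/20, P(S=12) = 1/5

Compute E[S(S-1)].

E[S(S-1)] = Σ s(s-1)·P(S=s)
 = 2·1/5 + 12·1/5 + 42·1/4 + 72·3/20 + 132·1/5
 = 2/5 + 12/5 + 21/2 + 54/5 + 132/5
 = 101/2

50.5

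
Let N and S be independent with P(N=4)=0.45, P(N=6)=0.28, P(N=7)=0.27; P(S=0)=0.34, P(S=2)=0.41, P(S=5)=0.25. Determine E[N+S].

E[N+S] = Σ_n Σ_s (n+s) · P(N=n)P(S=s)
 = 4·0.153 + 6·0.1845 + 9·0.1125 + 6·0.0952 + 8·0.1148 + 11·0.07 + 7·0.0918 + 9·0.1107 + 12·0.0675
 = 0.612 + 1.107 + 1.0125 + 0.5712 + 0.9184 + 0.77 + 0.6426 + 0.9963 + 0.81
 = 7.44

7.44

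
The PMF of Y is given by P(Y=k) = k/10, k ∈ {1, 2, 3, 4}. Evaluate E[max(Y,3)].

E[max(Y,3)] = Σ max(y,3)·P(Y=y)
 = 3·1/10 + 3·1/5 + 3·3/10 + 4·2/5
 = 3/10 + 3/5 + 9/10 + 8/5
 = 17/5

3.4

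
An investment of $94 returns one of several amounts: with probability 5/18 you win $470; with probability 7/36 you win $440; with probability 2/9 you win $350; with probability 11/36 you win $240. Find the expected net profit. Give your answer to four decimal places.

E[payout] = 470·5/18 + 440·7/36 + 350·2/9 + 240·11/36
 = 1175/9 + 770/9 + 700/9 + 220/3
 = 3305/9
Net = 3305/9 - 94 = 2459/9

273.2222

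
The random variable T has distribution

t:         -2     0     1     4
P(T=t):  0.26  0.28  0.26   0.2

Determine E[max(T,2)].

E[max(T,2)] = Σ max(t,2)·P(T=t)
 = 2·0.26 + 2·0.28 + 2·0.26 + 4·0.2
 = 0.52 + 0.56 + 0.52 + 0.8
 = 2.4

2.4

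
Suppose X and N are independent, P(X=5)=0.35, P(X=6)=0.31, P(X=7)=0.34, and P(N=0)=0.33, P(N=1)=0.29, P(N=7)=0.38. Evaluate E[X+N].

E[X+N] = Σ_x Σ_n (x+n) · P(X=x)P(N=n)
 = 5·0.1155 + 6·0.1015 + 12·0.133 + 6·0.1023 + 7·0.0899 + 13·0.1178 + 7·0.1122 + 8·0.0986 + 14·0.1292
 = 0.5775 + 0.609 + 1.596 + 0.6138 + 0.6293 + 1.5314 + 0.7854 + 0.7888 + 1.8088
 = 8.94

8.94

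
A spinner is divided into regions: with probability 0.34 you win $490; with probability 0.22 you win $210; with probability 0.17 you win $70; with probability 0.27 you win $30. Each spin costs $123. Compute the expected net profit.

109.8

E[payout] = 490·0.34 + 210·0.22 + 70·0.17 + 30·0.27
 = 166.6 + 46.2 + 11.9 + 8.1
 = 232.8
Net = 232.8 - 123 = 109.8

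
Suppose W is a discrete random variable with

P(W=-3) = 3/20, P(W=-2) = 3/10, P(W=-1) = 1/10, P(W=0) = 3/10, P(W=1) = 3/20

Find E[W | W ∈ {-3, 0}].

-1

P(W ∈ {-3, 0}) = 3/20 + 3/10 = 9/20.
E[W | W ∈ {-3, 0}] = [(-3)·3/20 + 0·3/10] / (9/20)
 = -9/20 / (9/20)
 = -1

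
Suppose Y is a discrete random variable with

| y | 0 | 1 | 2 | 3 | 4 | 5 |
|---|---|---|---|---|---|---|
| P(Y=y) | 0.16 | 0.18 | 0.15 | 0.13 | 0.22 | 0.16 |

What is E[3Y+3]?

E[3Y+3] = Σ (3y+3)·P(Y=y)
 = 3·0.16 + 6·0.18 + 9·0.15 + 12·0.13 + 15·0.22 + 18·0.16
 = 0.48 + 1.08 + 1.35 + 1.56 + 3.3 + 2.88
 = 10.65

10.65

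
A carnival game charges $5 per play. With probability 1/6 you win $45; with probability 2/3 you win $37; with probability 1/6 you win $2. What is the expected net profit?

E[payout] = 45·1/6 + 37·2/3 + 2·1/6
 = 15/2 + 74/3 + 1/3
 = 65/2
Net = 65/2 - 5 = 55/2

27.5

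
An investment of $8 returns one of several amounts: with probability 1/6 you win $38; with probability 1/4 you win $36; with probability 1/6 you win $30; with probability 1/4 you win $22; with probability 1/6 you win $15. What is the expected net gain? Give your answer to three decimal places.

20.333

E[payout] = 38·1/6 + 36·1/4 + 30·1/6 + 22·1/4 + 15·1/6
 = 19/3 + 9 + 5 + 11/2 + 5/2
 = 85/3
Net = 85/3 - 8 = 61/3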